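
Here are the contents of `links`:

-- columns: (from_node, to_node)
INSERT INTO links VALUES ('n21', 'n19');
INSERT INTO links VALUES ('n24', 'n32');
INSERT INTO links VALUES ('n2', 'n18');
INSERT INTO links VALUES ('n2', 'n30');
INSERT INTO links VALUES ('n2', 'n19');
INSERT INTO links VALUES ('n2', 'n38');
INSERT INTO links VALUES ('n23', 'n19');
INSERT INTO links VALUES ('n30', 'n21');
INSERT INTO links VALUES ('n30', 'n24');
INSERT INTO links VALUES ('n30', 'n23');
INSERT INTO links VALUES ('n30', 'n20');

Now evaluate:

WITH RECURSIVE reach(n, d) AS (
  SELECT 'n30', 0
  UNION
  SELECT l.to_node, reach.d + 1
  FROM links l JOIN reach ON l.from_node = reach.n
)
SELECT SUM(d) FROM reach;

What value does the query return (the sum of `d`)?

Base: (n30, d=0).
Iteration 1: edges from {n30} -> (n20, d=1), (n21, d=1), (n23, d=1), (n24, d=1).
Iteration 2: edges from {n20,n21,n23,n24} -> (n19, d=2), (n32, d=2). [UNION drops 1 duplicate row(s)]
Iteration 3: no outgoing edges from {n19,n32}; recursion stops.
SUM(d) = 0 + 1 + 1 + 1 + 1 + 2 + 2 = 8.

8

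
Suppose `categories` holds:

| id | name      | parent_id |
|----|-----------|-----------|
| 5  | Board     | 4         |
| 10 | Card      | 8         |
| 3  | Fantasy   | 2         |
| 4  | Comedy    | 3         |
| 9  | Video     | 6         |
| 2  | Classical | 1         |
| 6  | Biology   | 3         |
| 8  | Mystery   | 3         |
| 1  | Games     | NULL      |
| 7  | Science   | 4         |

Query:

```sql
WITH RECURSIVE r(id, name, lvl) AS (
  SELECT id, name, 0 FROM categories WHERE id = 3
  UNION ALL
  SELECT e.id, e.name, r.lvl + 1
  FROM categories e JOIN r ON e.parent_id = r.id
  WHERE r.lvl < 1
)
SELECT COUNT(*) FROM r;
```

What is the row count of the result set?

Base: id=3 (Fantasy) at lvl 0.
Iteration 1: rows with parent_id in {3} -> Comedy (id 4, lvl 1), Biology (id 6, lvl 1), Mystery (id 8, lvl 1).
Iteration 2: lvl < 1 fails for all current rows; recursion stops.
Total rows emitted: 4.

4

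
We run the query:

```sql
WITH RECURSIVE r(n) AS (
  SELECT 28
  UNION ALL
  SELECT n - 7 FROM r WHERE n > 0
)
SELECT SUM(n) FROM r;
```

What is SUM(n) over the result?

Base: n=28.
Iteration 1: 28 > 0 holds -> n = 28 - 7 = 21.
Iteration 2: 21 > 0 holds -> n = 21 - 7 = 14.
Iteration 3: 14 > 0 holds -> n = 14 - 7 = 7.
Iteration 4: 7 > 0 holds -> n = 7 - 7 = 0.
Iteration 5: 0 > 0 fails; recursion stops.
SUM(n) = 28 + 21 + 14 + 7 + 0 = 70.

70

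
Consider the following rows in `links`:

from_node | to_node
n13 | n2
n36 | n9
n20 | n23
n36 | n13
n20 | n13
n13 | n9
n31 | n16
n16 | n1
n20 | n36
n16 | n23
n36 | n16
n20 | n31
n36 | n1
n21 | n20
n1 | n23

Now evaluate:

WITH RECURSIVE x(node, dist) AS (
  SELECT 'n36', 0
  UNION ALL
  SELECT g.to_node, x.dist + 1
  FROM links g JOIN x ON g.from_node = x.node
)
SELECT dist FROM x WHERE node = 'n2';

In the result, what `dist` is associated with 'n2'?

2

Base: (n36, dist=0).
Iteration 1: edges from {n36} -> (n1, dist=1), (n13, dist=1), (n16, dist=1), (n9, dist=1).
Iteration 2: edges from {n1,n13,n16,n9} -> (n1, dist=2), (n2, dist=2), (n23, dist=2) x2, (n9, dist=2). [UNION ALL keeps all 5 new rows, including repeats]
Iteration 3: edges from {n1,n2,n23,n9} -> (n23, dist=3).
Iteration 4: no outgoing edges from {n23}; recursion stops.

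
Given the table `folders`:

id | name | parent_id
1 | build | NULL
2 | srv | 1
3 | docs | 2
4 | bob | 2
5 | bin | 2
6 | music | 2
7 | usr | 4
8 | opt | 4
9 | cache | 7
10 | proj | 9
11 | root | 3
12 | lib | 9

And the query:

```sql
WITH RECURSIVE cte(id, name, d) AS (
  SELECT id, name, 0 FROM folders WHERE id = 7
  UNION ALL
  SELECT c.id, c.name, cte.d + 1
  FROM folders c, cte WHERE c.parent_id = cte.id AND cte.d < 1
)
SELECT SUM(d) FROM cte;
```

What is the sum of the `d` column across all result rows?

1

Base: id=7 (usr) at d 0.
Iteration 1: rows with parent_id in {7} -> cache (id 9, d 1).
Iteration 2: d < 1 fails for all current rows; recursion stops.
SUM(d) = 0 + 1 = 1.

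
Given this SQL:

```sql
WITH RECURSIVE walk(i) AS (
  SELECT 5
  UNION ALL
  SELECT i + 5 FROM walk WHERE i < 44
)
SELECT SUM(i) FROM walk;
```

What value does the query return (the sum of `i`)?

Base: i=5.
Iteration 1: 5 < 44 holds -> i = 5 + 5 = 10.
Iteration 2: 10 < 44 holds -> i = 10 + 5 = 15.
Iteration 3: 15 < 44 holds -> i = 15 + 5 = 20.
Iteration 4: 20 < 44 holds -> i = 20 + 5 = 25.
Iteration 5: 25 < 44 holds -> i = 25 + 5 = 30.
Iteration 6: 30 < 44 holds -> i = 30 + 5 = 35.
Iteration 7: 35 < 44 holds -> i = 35 + 5 = 40.
Iteration 8: 40 < 44 holds -> i = 40 + 5 = 45.
Iteration 9: 45 < 44 fails; recursion stops.
SUM(i) = 5 + 10 + 15 + 20 + 25 + 30 + 35 + 40 + 45 = 225.

225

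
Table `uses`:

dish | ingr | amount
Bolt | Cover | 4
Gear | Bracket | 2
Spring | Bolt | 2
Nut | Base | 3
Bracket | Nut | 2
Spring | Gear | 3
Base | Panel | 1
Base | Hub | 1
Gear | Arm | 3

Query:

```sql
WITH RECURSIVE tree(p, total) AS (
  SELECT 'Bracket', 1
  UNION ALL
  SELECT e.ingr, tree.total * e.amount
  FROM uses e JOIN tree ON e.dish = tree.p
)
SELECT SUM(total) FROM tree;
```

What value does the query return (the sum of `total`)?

21

Base: (Bracket, total=1).
Iteration 1: components of {Bracket} -> Nut = 1*2 = 2.
Iteration 2: components of {Nut} -> Base = 2*3 = 6.
Iteration 3: components of {Base} -> Hub = 6*1 = 6, Panel = 6*1 = 6.
Iteration 4: no further components; recursion stops.
SUM(total) = 1 + 2 + 6 + 6 + 6 = 21.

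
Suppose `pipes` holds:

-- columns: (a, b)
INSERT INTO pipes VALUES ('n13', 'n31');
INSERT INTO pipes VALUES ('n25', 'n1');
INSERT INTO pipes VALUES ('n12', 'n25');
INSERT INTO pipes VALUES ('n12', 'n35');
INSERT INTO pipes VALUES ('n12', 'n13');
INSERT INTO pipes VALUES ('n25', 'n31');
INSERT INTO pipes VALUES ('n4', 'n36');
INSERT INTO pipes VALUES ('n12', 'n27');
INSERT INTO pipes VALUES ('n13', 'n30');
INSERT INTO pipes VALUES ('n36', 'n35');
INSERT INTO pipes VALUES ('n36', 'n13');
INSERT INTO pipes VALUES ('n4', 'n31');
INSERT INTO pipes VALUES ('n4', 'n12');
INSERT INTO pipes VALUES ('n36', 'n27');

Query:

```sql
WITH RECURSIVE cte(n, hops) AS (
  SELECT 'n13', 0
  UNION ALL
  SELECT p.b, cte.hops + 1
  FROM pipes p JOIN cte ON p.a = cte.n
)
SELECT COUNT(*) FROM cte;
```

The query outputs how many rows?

Base: (n13, hops=0).
Iteration 1: edges from {n13} -> (n30, hops=1), (n31, hops=1).
Iteration 2: no outgoing edges from {n30,n31}; recursion stops.
Total rows emitted: 3.

3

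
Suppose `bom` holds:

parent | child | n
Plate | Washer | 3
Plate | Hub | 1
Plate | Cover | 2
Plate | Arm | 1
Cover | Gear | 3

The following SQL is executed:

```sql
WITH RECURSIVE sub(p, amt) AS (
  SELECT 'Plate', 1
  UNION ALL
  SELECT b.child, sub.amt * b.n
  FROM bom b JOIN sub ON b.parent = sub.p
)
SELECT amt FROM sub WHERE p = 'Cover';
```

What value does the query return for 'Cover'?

2

Base: (Plate, amt=1).
Iteration 1: components of {Plate} -> Arm = 1*1 = 1, Cover = 1*2 = 2, Hub = 1*1 = 1, Washer = 1*3 = 3.
Iteration 2: components of {Arm,Cover,Hub,Washer} -> Gear = 2*3 = 6.
Iteration 3: no further components; recursion stops.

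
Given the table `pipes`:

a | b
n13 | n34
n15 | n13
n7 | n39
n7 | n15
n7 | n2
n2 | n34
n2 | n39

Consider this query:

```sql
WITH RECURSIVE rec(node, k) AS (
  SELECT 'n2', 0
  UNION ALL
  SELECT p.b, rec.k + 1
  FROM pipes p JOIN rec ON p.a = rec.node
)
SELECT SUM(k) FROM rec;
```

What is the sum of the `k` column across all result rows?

Base: (n2, k=0).
Iteration 1: edges from {n2} -> (n34, k=1), (n39, k=1).
Iteration 2: no outgoing edges from {n34,n39}; recursion stops.
SUM(k) = 0 + 1 + 1 = 2.

2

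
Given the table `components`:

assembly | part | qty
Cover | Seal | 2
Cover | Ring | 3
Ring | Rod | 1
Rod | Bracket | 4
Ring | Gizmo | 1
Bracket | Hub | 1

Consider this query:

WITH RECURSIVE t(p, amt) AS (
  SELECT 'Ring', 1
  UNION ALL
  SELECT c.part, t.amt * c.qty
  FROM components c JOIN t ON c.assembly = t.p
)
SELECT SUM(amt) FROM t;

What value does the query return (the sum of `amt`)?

11

Base: (Ring, amt=1).
Iteration 1: components of {Ring} -> Gizmo = 1*1 = 1, Rod = 1*1 = 1.
Iteration 2: components of {Gizmo,Rod} -> Bracket = 1*4 = 4.
Iteration 3: components of {Bracket} -> Hub = 4*1 = 4.
Iteration 4: no further components; recursion stops.
SUM(amt) = 1 + 1 + 1 + 4 + 4 = 11.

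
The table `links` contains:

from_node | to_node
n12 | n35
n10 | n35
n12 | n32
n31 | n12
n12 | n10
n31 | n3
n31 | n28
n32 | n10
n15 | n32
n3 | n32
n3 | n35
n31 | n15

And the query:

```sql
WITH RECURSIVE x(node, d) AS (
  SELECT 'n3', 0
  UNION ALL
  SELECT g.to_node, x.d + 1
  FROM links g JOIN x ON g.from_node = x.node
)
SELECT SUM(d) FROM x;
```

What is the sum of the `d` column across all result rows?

7

Base: (n3, d=0).
Iteration 1: edges from {n3} -> (n32, d=1), (n35, d=1).
Iteration 2: edges from {n32,n35} -> (n10, d=2).
Iteration 3: edges from {n10} -> (n35, d=3).
Iteration 4: no outgoing edges from {n35}; recursion stops.
SUM(d) = 0 + 1 + 1 + 2 + 3 = 7.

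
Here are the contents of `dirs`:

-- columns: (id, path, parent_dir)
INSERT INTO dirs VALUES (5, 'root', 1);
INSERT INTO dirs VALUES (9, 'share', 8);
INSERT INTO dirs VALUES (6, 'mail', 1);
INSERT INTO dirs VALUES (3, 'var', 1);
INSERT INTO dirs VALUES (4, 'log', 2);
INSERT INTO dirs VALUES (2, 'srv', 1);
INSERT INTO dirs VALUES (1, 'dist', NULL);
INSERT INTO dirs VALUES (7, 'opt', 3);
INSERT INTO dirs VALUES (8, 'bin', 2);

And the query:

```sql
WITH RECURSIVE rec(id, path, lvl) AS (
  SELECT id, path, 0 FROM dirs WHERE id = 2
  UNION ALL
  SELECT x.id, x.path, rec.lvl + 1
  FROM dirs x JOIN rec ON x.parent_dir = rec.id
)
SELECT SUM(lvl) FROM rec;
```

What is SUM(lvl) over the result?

4

Base: id=2 (srv) at lvl 0.
Iteration 1: rows with parent_dir in {2} -> log (id 4, lvl 1), bin (id 8, lvl 1).
Iteration 2: rows with parent_dir in {4,8} -> share (id 9, lvl 2).
Iteration 3: no rows with parent_dir in {9}; recursion stops.
SUM(lvl) = 0 + 1 + 1 + 2 = 4.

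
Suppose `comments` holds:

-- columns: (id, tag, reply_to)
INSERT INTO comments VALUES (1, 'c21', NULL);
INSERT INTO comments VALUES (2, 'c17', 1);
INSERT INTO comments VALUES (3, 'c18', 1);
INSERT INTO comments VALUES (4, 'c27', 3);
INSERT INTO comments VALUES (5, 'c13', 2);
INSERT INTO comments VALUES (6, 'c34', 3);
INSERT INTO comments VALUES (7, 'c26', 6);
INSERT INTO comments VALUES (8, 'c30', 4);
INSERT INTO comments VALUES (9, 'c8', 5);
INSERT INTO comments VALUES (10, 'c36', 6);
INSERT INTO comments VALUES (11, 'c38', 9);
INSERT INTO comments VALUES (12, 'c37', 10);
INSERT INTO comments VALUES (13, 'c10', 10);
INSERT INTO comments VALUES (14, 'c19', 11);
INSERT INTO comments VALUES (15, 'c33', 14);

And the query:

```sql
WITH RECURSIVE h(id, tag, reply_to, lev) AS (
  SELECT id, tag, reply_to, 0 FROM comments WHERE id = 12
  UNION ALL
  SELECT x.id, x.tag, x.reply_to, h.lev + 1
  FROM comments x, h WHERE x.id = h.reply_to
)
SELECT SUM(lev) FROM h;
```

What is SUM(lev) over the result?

Base: id=12 (c37), reply_to=10, lev 0.
Iteration 1: join on id=10 -> c36 (id 10, reply_to=6, lev 1).
Iteration 2: join on id=6 -> c34 (id 6, reply_to=3, lev 2).
Iteration 3: join on id=3 -> c18 (id 3, reply_to=1, lev 3).
Iteration 4: join on id=1 -> c21 (id 1, reply_to=NULL, lev 4).
Iteration 5: reply_to is NULL; no match; recursion stops.
SUM(lev) = 0 + 1 + 2 + 3 + 4 = 10.

10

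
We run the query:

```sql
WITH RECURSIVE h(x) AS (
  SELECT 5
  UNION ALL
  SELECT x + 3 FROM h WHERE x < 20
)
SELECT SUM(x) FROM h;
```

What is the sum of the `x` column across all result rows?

75

Base: x=5.
Iteration 1: 5 < 20 holds -> x = 5 + 3 = 8.
Iteration 2: 8 < 20 holds -> x = 8 + 3 = 11.
Iteration 3: 11 < 20 holds -> x = 11 + 3 = 14.
Iteration 4: 14 < 20 holds -> x = 14 + 3 = 17.
Iteration 5: 17 < 20 holds -> x = 17 + 3 = 20.
Iteration 6: 20 < 20 fails; recursion stops.
SUM(x) = 5 + 8 + 11 + 14 + 17 + 20 = 75.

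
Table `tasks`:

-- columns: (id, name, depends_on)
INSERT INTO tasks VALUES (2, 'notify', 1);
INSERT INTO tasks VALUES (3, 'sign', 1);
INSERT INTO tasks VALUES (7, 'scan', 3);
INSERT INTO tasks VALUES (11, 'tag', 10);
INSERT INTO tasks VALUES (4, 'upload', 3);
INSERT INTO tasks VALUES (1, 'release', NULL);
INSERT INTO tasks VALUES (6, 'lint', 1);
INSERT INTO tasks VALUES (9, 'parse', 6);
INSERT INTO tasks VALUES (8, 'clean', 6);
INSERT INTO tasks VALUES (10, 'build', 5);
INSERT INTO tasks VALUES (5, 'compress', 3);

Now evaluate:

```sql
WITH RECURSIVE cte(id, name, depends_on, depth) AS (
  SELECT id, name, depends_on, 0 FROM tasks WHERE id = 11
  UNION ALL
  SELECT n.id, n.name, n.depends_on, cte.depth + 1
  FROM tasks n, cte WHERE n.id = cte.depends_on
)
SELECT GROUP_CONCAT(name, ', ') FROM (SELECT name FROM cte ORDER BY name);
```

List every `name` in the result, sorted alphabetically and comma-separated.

Base: id=11 (tag), depends_on=10, depth 0.
Iteration 1: join on id=10 -> build (id 10, depends_on=5, depth 1).
Iteration 2: join on id=5 -> compress (id 5, depends_on=3, depth 2).
Iteration 3: join on id=3 -> sign (id 3, depends_on=1, depth 3).
Iteration 4: join on id=1 -> release (id 1, depends_on=NULL, depth 4).
Iteration 5: depends_on is NULL; no match; recursion stops.

build, compress, release, sign, tag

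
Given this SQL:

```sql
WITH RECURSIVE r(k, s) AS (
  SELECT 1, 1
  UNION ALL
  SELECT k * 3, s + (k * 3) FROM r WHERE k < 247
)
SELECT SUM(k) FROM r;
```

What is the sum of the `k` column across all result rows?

1093

Base: k=1, s=1.
Iteration 1: 1 < 247 holds -> k = 1 * 3 = 3, s = 1 + 3 = 4.
Iteration 2: 3 < 247 holds -> k = 3 * 3 = 9, s = 4 + 9 = 13.
Iteration 3: 9 < 247 holds -> k = 9 * 3 = 27, s = 13 + 27 = 40.
Iteration 4: 27 < 247 holds -> k = 27 * 3 = 81, s = 40 + 81 = 121.
Iteration 5: 81 < 247 holds -> k = 81 * 3 = 243, s = 121 + 243 = 364.
Iteration 6: 243 < 247 holds -> k = 243 * 3 = 729, s = 364 + 729 = 1093.
Iteration 7: 729 < 247 fails; recursion stops.
SUM(k) = 1 + 3 + 9 + 27 + 81 + 243 + 729 = 1093.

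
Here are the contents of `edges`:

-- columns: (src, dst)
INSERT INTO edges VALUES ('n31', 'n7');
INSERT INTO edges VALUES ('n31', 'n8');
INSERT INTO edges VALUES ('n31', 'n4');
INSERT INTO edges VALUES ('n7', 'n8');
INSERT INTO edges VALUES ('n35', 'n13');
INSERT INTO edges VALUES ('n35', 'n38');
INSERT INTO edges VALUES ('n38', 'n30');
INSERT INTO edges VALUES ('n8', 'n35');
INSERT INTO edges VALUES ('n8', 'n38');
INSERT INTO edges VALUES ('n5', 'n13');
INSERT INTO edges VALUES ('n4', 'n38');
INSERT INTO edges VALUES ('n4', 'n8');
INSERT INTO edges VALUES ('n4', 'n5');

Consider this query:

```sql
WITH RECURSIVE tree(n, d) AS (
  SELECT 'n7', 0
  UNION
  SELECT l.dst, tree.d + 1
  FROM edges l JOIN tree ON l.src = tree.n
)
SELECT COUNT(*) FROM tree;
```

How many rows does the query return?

8

Base: (n7, d=0).
Iteration 1: edges from {n7} -> (n8, d=1).
Iteration 2: edges from {n8} -> (n35, d=2), (n38, d=2).
Iteration 3: edges from {n35,n38} -> (n13, d=3), (n30, d=3), (n38, d=3).
Iteration 4: edges from {n13,n30,n38} -> (n30, d=4).
Iteration 5: no outgoing edges from {n30}; recursion stops.
Total rows emitted: 8.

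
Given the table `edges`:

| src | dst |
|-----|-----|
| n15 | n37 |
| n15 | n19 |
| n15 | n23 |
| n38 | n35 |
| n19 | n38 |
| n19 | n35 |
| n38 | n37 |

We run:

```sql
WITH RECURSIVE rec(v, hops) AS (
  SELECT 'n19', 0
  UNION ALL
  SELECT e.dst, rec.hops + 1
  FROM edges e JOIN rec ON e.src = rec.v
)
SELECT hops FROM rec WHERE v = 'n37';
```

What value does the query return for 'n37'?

2

Base: (n19, hops=0).
Iteration 1: edges from {n19} -> (n35, hops=1), (n38, hops=1).
Iteration 2: edges from {n35,n38} -> (n35, hops=2), (n37, hops=2).
Iteration 3: no outgoing edges from {n35,n37}; recursion stops.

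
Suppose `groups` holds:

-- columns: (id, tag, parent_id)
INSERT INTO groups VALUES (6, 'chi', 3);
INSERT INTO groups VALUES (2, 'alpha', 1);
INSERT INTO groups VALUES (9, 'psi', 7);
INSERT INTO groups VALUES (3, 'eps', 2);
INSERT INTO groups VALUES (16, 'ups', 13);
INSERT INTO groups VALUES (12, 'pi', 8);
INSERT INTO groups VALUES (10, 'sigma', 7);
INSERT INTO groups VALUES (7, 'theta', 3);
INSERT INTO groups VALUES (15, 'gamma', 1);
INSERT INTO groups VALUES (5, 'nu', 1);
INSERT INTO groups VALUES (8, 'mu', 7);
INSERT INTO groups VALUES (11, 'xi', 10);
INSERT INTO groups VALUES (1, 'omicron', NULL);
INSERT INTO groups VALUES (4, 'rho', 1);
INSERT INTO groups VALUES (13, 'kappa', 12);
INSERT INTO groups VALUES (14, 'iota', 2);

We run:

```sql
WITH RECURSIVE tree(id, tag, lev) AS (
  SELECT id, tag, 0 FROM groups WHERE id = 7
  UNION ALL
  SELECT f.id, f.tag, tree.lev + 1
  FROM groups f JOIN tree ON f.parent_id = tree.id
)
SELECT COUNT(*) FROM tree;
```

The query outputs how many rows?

8

Base: id=7 (theta) at lev 0.
Iteration 1: rows with parent_id in {7} -> mu (id 8, lev 1), psi (id 9, lev 1), sigma (id 10, lev 1).
Iteration 2: rows with parent_id in {8,9,10} -> xi (id 11, lev 2), pi (id 12, lev 2).
Iteration 3: rows with parent_id in {11,12} -> kappa (id 13, lev 3).
Iteration 4: rows with parent_id in {13} -> ups (id 16, lev 4).
Iteration 5: no rows with parent_id in {16}; recursion stops.
Total rows emitted: 8.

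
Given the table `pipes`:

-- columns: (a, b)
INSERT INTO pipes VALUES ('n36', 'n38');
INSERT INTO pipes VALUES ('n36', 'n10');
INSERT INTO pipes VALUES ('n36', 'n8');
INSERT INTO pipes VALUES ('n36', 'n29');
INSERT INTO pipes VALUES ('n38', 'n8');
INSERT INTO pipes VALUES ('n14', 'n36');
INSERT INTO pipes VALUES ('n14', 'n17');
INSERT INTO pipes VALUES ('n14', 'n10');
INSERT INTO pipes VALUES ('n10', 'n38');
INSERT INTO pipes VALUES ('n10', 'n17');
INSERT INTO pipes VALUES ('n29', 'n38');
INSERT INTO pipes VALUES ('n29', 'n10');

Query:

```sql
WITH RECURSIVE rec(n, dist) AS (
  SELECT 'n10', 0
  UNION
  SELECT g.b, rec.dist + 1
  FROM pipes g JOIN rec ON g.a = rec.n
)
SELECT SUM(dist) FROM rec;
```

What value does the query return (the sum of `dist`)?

Base: (n10, dist=0).
Iteration 1: edges from {n10} -> (n17, dist=1), (n38, dist=1).
Iteration 2: edges from {n17,n38} -> (n8, dist=2).
Iteration 3: no outgoing edges from {n8}; recursion stops.
SUM(dist) = 0 + 1 + 1 + 2 = 4.

4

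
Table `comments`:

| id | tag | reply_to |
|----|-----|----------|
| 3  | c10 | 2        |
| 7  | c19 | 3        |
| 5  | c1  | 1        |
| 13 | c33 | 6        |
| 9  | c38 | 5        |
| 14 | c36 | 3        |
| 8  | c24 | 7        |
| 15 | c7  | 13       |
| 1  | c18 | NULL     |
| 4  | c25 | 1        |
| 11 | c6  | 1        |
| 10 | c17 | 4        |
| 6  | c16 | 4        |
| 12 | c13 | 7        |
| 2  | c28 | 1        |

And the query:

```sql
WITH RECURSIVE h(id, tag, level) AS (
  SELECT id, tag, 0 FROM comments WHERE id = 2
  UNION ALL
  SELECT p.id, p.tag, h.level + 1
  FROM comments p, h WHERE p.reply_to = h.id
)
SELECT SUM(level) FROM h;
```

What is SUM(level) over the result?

11

Base: id=2 (c28) at level 0.
Iteration 1: rows with reply_to in {2} -> c10 (id 3, level 1).
Iteration 2: rows with reply_to in {3} -> c19 (id 7, level 2), c36 (id 14, level 2).
Iteration 3: rows with reply_to in {7,14} -> c24 (id 8, level 3), c13 (id 12, level 3).
Iteration 4: no rows with reply_to in {8,12}; recursion stops.
SUM(level) = 0 + 1 + 2 + 2 + 3 + 3 = 11.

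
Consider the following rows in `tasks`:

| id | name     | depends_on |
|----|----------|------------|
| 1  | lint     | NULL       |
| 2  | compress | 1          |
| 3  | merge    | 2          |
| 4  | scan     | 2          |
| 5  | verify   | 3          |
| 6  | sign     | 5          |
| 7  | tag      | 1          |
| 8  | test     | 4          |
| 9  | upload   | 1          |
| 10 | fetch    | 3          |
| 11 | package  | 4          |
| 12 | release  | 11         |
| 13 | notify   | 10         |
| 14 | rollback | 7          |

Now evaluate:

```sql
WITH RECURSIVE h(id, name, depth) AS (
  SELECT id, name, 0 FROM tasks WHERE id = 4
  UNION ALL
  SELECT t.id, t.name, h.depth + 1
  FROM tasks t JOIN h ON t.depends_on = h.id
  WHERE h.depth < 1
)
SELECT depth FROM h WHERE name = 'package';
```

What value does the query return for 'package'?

1

Base: id=4 (scan) at depth 0.
Iteration 1: rows with depends_on in {4} -> test (id 8, depth 1), package (id 11, depth 1).
Iteration 2: depth < 1 fails for all current rows; recursion stops.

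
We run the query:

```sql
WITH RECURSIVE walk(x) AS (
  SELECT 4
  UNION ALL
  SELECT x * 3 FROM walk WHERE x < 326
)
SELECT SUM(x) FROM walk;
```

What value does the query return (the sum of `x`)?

1456

Base: x=4.
Iteration 1: 4 < 326 holds -> x = 4 * 3 = 12.
Iteration 2: 12 < 326 holds -> x = 12 * 3 = 36.
Iteration 3: 36 < 326 holds -> x = 36 * 3 = 108.
Iteration 4: 108 < 326 holds -> x = 108 * 3 = 324.
Iteration 5: 324 < 326 holds -> x = 324 * 3 = 972.
Iteration 6: 972 < 326 fails; recursion stops.
SUM(x) = 4 + 12 + 36 + 108 + 324 + 972 = 1456.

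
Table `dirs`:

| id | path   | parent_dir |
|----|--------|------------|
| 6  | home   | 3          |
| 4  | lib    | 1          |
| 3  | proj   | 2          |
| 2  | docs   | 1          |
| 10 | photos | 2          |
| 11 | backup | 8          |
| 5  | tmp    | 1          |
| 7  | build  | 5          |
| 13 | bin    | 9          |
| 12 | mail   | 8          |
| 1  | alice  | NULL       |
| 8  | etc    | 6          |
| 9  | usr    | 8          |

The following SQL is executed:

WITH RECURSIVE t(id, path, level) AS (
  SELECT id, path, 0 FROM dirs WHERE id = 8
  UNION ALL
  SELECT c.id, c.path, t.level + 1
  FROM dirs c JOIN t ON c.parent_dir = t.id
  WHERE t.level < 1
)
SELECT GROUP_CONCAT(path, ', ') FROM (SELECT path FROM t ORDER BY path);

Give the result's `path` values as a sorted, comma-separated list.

backup, etc, mail, usr

Base: id=8 (etc) at level 0.
Iteration 1: rows with parent_dir in {8} -> usr (id 9, level 1), backup (id 11, level 1), mail (id 12, level 1).
Iteration 2: level < 1 fails for all current rows; recursion stops.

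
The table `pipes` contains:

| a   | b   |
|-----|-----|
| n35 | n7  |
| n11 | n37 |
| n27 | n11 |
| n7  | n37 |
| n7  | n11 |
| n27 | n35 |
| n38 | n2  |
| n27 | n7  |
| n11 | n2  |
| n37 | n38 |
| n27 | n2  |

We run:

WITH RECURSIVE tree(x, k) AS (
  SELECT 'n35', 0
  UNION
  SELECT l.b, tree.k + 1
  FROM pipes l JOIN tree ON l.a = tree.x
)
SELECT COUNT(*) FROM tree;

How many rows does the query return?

10

Base: (n35, k=0).
Iteration 1: edges from {n35} -> (n7, k=1).
Iteration 2: edges from {n7} -> (n11, k=2), (n37, k=2).
Iteration 3: edges from {n11,n37} -> (n2, k=3), (n37, k=3), (n38, k=3).
Iteration 4: edges from {n2,n37,n38} -> (n2, k=4), (n38, k=4).
Iteration 5: edges from {n2,n38} -> (n2, k=5).
Iteration 6: no outgoing edges from {n2}; recursion stops.
Total rows emitted: 10.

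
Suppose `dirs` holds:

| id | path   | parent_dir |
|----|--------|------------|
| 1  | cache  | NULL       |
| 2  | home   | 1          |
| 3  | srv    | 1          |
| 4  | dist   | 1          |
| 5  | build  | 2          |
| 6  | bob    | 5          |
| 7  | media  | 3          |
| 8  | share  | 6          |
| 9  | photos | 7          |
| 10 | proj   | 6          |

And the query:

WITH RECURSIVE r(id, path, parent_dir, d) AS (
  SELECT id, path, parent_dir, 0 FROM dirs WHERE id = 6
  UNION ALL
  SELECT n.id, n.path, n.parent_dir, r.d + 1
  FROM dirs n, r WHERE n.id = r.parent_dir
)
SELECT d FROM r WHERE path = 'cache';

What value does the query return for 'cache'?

Base: id=6 (bob), parent_dir=5, d 0.
Iteration 1: join on id=5 -> build (id 5, parent_dir=2, d 1).
Iteration 2: join on id=2 -> home (id 2, parent_dir=1, d 2).
Iteration 3: join on id=1 -> cache (id 1, parent_dir=NULL, d 3).
Iteration 4: parent_dir is NULL; no match; recursion stops.

3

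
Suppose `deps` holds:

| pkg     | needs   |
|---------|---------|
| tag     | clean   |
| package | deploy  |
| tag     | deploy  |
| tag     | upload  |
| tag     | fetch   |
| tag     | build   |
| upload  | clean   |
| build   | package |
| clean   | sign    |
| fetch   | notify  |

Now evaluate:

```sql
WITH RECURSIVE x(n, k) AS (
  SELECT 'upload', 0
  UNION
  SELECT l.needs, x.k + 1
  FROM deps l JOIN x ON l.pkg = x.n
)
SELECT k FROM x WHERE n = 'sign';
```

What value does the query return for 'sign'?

2

Base: (upload, k=0).
Iteration 1: edges from {upload} -> (clean, k=1).
Iteration 2: edges from {clean} -> (sign, k=2).
Iteration 3: no outgoing edges from {sign}; recursion stops.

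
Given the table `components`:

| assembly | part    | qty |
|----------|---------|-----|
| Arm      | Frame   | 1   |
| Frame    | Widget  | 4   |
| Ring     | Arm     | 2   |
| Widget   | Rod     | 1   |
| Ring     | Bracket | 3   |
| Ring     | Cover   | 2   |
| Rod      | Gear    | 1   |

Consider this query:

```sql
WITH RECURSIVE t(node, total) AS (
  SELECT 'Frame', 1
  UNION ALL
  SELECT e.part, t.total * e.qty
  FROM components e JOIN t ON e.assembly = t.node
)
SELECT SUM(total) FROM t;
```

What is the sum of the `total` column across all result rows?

13

Base: (Frame, total=1).
Iteration 1: components of {Frame} -> Widget = 1*4 = 4.
Iteration 2: components of {Widget} -> Rod = 4*1 = 4.
Iteration 3: components of {Rod} -> Gear = 4*1 = 4.
Iteration 4: no further components; recursion stops.
SUM(total) = 1 + 4 + 4 + 4 = 13.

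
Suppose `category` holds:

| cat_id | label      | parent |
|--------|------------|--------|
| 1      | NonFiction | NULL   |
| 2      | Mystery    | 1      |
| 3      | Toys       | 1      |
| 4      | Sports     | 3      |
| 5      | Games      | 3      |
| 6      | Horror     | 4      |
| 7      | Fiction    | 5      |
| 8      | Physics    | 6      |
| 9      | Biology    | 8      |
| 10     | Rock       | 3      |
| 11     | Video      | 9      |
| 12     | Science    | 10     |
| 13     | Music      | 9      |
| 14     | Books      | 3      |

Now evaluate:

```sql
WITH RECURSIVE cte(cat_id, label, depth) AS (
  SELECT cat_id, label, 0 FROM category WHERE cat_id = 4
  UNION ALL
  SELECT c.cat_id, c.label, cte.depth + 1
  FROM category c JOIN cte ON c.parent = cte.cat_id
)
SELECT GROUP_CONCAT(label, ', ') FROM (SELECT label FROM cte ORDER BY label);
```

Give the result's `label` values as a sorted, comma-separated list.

Base: cat_id=4 (Sports) at depth 0.
Iteration 1: rows with parent in {4} -> Horror (id 6, depth 1).
Iteration 2: rows with parent in {6} -> Physics (id 8, depth 2).
Iteration 3: rows with parent in {8} -> Biology (id 9, depth 3).
Iteration 4: rows with parent in {9} -> Video (id 11, depth 4), Music (id 13, depth 4).
Iteration 5: no rows with parent in {11,13}; recursion stops.

Biology, Horror, Music, Physics, Sports, Video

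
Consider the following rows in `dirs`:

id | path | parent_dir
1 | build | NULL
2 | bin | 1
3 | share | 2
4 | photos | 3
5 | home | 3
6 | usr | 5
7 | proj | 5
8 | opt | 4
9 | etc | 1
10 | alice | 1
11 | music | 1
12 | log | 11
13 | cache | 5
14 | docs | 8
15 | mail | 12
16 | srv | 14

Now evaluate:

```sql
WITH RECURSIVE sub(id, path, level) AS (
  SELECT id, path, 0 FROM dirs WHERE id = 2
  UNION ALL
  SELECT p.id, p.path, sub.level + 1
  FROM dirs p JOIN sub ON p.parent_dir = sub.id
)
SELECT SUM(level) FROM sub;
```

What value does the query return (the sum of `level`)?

Base: id=2 (bin) at level 0.
Iteration 1: rows with parent_dir in {2} -> share (id 3, level 1).
Iteration 2: rows with parent_dir in {3} -> photos (id 4, level 2), home (id 5, level 2).
Iteration 3: rows with parent_dir in {4,5} -> usr (id 6, level 3), proj (id 7, level 3), opt (id 8, level 3), cache (id 13, level 3).
Iteration 4: rows with parent_dir in {6,7,8,13} -> docs (id 14, level 4).
Iteration 5: rows with parent_dir in {14} -> srv (id 16, level 5).
Iteration 6: no rows with parent_dir in {16}; recursion stops.
SUM(level) = 0 + 1 + 2 + 2 + 3 + 3 + 3 + 3 + 4 + 5 = 26.

26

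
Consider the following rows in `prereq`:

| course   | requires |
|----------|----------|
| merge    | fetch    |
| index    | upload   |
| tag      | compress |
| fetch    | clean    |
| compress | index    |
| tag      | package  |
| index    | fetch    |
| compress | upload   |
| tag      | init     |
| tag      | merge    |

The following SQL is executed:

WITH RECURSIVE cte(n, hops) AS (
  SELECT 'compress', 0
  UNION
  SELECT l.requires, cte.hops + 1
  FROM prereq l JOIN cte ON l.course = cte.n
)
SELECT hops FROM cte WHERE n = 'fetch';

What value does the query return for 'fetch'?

2

Base: (compress, hops=0).
Iteration 1: edges from {compress} -> (index, hops=1), (upload, hops=1).
Iteration 2: edges from {index,upload} -> (fetch, hops=2), (upload, hops=2).
Iteration 3: edges from {fetch,upload} -> (clean, hops=3).
Iteration 4: no outgoing edges from {clean}; recursion stops.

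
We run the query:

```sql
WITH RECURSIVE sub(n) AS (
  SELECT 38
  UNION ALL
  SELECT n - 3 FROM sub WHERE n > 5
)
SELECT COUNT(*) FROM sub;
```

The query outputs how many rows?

12

Base: n=38.
Iteration 1: 38 > 5 holds -> n = 38 - 3 = 35.
Iteration 2: 35 > 5 holds -> n = 35 - 3 = 32.
Iteration 3: 32 > 5 holds -> n = 32 - 3 = 29.
Iteration 4: 29 > 5 holds -> n = 29 - 3 = 26.
Iteration 5: 26 > 5 holds -> n = 26 - 3 = 23.
Iteration 6: 23 > 5 holds -> n = 23 - 3 = 20.
Iteration 7: 20 > 5 holds -> n = 20 - 3 = 17.
Iteration 8: 17 > 5 holds -> n = 17 - 3 = 14.
Iteration 9: 14 > 5 holds -> n = 14 - 3 = 11.
Iteration 10: 11 > 5 holds -> n = 11 - 3 = 8.
Iteration 11: 8 > 5 holds -> n = 8 - 3 = 5.
Iteration 12: 5 > 5 fails; recursion stops.
Total rows emitted: 12.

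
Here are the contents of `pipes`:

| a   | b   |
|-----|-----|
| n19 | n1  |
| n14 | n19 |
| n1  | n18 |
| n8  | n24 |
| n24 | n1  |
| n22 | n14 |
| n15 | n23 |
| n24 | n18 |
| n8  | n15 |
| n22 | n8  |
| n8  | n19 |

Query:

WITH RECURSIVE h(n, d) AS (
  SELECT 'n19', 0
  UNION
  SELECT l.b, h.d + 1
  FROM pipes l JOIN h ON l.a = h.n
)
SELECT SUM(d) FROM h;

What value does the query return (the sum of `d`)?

Base: (n19, d=0).
Iteration 1: edges from {n19} -> (n1, d=1).
Iteration 2: edges from {n1} -> (n18, d=2).
Iteration 3: no outgoing edges from {n18}; recursion stops.
SUM(d) = 0 + 1 + 2 = 3.

3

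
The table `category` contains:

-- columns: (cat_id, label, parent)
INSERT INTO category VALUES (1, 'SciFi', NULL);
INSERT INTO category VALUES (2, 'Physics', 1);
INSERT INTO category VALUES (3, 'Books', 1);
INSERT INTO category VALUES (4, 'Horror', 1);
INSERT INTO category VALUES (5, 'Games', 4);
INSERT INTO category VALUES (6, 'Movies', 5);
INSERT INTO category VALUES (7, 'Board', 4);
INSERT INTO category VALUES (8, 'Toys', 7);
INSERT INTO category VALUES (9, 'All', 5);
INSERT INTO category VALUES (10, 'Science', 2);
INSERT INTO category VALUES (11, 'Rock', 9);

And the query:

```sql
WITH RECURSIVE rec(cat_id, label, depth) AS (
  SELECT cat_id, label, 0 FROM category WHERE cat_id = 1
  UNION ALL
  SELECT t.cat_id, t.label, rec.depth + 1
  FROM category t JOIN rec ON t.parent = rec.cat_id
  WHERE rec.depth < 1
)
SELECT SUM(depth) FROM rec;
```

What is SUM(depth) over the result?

Base: cat_id=1 (SciFi) at depth 0.
Iteration 1: rows with parent in {1} -> Physics (id 2, depth 1), Books (id 3, depth 1), Horror (id 4, depth 1).
Iteration 2: depth < 1 fails for all current rows; recursion stops.
SUM(depth) = 0 + 1 + 1 + 1 = 3.

3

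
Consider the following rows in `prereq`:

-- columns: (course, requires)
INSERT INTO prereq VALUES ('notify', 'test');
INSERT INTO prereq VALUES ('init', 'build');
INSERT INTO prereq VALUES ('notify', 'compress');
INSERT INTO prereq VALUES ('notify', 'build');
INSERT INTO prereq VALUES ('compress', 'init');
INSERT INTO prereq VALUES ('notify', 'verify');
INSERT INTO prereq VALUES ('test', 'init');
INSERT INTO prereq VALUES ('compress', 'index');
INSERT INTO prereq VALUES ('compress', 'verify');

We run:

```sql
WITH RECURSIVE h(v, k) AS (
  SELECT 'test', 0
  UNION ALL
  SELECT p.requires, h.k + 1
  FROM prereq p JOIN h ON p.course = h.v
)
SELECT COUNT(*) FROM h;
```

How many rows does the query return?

Base: (test, k=0).
Iteration 1: edges from {test} -> (init, k=1).
Iteration 2: edges from {init} -> (build, k=2).
Iteration 3: no outgoing edges from {build}; recursion stops.
Total rows emitted: 3.

3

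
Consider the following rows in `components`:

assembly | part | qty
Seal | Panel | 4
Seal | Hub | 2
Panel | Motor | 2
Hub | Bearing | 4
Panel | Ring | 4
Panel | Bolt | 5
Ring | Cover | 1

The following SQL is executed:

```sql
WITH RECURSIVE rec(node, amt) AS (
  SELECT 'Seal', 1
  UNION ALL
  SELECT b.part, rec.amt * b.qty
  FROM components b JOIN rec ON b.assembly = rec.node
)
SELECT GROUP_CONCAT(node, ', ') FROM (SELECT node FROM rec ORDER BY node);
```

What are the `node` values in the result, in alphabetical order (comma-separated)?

Base: (Seal, amt=1).
Iteration 1: components of {Seal} -> Hub = 1*2 = 2, Panel = 1*4 = 4.
Iteration 2: components of {Hub,Panel} -> Bearing = 2*4 = 8, Bolt = 4*5 = 20, Motor = 4*2 = 8, Ring = 4*4 = 16.
Iteration 3: components of {Bearing,Bolt,Motor,Ring} -> Cover = 16*1 = 16.
Iteration 4: no further components; recursion stops.

Bearing, Bolt, Cover, Hub, Motor, Panel, Ring, Seal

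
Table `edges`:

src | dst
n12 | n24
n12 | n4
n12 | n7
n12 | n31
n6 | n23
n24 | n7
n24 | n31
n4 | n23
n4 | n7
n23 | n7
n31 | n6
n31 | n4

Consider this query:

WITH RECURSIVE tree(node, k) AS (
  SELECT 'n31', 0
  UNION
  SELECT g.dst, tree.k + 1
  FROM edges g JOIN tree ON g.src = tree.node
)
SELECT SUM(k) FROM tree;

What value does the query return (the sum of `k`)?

Base: (n31, k=0).
Iteration 1: edges from {n31} -> (n4, k=1), (n6, k=1).
Iteration 2: edges from {n4,n6} -> (n23, k=2), (n7, k=2). [UNION drops 1 duplicate row(s)]
Iteration 3: edges from {n23,n7} -> (n7, k=3).
Iteration 4: no outgoing edges from {n7}; recursion stops.
SUM(k) = 0 + 1 + 1 + 2 + 2 + 3 = 9.

9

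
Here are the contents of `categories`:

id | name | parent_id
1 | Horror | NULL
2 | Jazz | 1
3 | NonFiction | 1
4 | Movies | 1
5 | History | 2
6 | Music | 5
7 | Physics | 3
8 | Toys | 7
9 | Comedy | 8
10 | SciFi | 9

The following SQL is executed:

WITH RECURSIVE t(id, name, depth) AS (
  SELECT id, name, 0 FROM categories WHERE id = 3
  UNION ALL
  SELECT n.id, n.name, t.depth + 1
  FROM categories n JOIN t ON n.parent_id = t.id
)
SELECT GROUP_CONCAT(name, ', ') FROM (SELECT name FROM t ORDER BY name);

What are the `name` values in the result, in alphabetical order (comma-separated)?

Base: id=3 (NonFiction) at depth 0.
Iteration 1: rows with parent_id in {3} -> Physics (id 7, depth 1).
Iteration 2: rows with parent_id in {7} -> Toys (id 8, depth 2).
Iteration 3: rows with parent_id in {8} -> Comedy (id 9, depth 3).
Iteration 4: rows with parent_id in {9} -> SciFi (id 10, depth 4).
Iteration 5: no rows with parent_id in {10}; recursion stops.

Comedy, NonFiction, Physics, SciFi, Toys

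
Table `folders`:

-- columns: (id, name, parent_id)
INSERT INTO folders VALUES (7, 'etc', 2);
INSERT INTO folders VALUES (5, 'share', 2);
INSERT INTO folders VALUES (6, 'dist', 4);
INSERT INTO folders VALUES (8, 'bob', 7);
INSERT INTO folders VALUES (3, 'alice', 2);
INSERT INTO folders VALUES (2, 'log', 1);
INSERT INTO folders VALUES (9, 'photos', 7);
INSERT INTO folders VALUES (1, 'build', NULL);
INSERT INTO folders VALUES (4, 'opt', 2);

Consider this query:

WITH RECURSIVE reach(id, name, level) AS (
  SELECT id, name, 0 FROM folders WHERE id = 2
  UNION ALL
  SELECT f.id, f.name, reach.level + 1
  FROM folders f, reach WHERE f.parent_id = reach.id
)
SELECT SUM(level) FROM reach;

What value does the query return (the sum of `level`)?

Base: id=2 (log) at level 0.
Iteration 1: rows with parent_id in {2} -> alice (id 3, level 1), opt (id 4, level 1), share (id 5, level 1), etc (id 7, level 1).
Iteration 2: rows with parent_id in {3,4,5,7} -> dist (id 6, level 2), bob (id 8, level 2), photos (id 9, level 2).
Iteration 3: no rows with parent_id in {6,8,9}; recursion stops.
SUM(level) = 0 + 1 + 1 + 1 + 1 + 2 + 2 + 2 = 10.

10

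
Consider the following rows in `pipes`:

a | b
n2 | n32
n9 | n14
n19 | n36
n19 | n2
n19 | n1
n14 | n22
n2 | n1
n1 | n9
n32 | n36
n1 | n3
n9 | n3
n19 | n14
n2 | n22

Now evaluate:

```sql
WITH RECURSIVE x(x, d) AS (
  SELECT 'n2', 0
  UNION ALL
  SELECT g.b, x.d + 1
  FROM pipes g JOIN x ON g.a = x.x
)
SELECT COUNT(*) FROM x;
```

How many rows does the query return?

Base: (n2, d=0).
Iteration 1: edges from {n2} -> (n1, d=1), (n22, d=1), (n32, d=1).
Iteration 2: edges from {n1,n22,n32} -> (n3, d=2), (n36, d=2), (n9, d=2).
Iteration 3: edges from {n3,n36,n9} -> (n14, d=3), (n3, d=3).
Iteration 4: edges from {n14,n3} -> (n22, d=4).
Iteration 5: no outgoing edges from {n22}; recursion stops.
Total rows emitted: 10.

10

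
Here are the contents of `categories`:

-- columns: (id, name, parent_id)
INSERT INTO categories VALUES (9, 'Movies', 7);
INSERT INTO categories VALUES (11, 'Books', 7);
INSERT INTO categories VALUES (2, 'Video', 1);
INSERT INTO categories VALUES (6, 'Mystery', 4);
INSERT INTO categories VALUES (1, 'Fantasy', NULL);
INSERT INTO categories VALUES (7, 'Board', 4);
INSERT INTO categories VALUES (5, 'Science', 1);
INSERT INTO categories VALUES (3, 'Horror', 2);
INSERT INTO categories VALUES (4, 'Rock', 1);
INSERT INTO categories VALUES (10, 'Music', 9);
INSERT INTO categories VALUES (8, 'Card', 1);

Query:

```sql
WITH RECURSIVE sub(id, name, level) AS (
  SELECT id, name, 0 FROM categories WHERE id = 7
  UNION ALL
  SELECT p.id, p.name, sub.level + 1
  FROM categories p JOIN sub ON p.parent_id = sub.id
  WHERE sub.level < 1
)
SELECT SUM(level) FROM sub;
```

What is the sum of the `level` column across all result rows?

2

Base: id=7 (Board) at level 0.
Iteration 1: rows with parent_id in {7} -> Movies (id 9, level 1), Books (id 11, level 1).
Iteration 2: level < 1 fails for all current rows; recursion stops.
SUM(level) = 0 + 1 + 1 = 2.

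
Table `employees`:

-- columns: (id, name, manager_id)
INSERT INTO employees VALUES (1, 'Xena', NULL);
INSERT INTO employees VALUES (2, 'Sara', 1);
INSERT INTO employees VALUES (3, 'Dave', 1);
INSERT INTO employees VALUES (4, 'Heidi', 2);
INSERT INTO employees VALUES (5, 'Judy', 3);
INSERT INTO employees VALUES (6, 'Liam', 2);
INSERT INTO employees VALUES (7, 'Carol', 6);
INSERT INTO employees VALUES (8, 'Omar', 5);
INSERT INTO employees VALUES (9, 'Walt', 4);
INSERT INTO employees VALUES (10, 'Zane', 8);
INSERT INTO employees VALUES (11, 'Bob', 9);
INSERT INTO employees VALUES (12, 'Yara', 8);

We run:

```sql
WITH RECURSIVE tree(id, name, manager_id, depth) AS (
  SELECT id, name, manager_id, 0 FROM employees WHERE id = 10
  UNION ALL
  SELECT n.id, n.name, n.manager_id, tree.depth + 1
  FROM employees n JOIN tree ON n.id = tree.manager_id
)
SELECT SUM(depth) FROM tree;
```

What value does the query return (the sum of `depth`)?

10

Base: id=10 (Zane), manager_id=8, depth 0.
Iteration 1: join on id=8 -> Omar (id 8, manager_id=5, depth 1).
Iteration 2: join on id=5 -> Judy (id 5, manager_id=3, depth 2).
Iteration 3: join on id=3 -> Dave (id 3, manager_id=1, depth 3).
Iteration 4: join on id=1 -> Xena (id 1, manager_id=NULL, depth 4).
Iteration 5: manager_id is NULL; no match; recursion stops.
SUM(depth) = 0 + 1 + 2 + 3 + 4 = 10.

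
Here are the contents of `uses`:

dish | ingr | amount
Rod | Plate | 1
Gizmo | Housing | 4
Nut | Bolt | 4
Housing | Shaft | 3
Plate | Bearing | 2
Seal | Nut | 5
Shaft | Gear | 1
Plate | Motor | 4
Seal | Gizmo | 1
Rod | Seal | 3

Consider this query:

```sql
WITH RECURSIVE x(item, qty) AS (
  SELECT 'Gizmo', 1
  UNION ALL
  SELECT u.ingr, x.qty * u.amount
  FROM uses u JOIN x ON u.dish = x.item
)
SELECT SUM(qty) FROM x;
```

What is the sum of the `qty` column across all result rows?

Base: (Gizmo, qty=1).
Iteration 1: components of {Gizmo} -> Housing = 1*4 = 4.
Iteration 2: components of {Housing} -> Shaft = 4*3 = 12.
Iteration 3: components of {Shaft} -> Gear = 12*1 = 12.
Iteration 4: no further components; recursion stops.
SUM(qty) = 1 + 4 + 12 + 12 = 29.

29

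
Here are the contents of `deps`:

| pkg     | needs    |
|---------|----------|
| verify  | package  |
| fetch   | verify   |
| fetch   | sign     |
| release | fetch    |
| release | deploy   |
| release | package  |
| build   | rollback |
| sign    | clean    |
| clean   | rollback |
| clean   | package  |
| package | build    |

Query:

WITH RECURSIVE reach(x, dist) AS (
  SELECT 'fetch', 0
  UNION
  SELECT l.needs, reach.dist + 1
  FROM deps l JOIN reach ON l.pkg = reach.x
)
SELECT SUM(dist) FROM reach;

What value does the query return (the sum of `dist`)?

Base: (fetch, dist=0).
Iteration 1: edges from {fetch} -> (sign, dist=1), (verify, dist=1).
Iteration 2: edges from {sign,verify} -> (clean, dist=2), (package, dist=2).
Iteration 3: edges from {clean,package} -> (build, dist=3), (package, dist=3), (rollback, dist=3).
Iteration 4: edges from {build,package,rollback} -> (build, dist=4), (rollback, dist=4).
Iteration 5: edges from {build,rollback} -> (rollback, dist=5).
Iteration 6: no outgoing edges from {rollback}; recursion stops.
SUM(dist) = 0 + 1 + 1 + 2 + 2 + 3 + 3 + 3 + 4 + 4 + 5 = 28.

28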